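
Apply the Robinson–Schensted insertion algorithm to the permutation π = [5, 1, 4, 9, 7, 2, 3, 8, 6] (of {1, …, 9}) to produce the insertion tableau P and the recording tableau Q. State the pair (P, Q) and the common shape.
P = [1, 2, 3, 6] / [4, 7, 8] / [5, 9];  Q = [1, 3, 4, 8] / [2, 5, 9] / [6, 7];  common shape = (4, 3, 2)

Row-insert the values π_1, π_2, … into P one at a time, bumping the leftmost entry strictly greater than the inserted value down to the next row. The recording tableau Q records, in position (i, j), the step at which that cell was added to P.
  Insert 5 (step 1): P = [5];  Q = [1]
  Insert 1 (step 2): P = [1] / [5];  Q = [1] / [2]
  Insert 4 (step 3): P = [1, 4] / [5];  Q = [1, 3] / [2]
  Insert 9 (step 4): P = [1, 4, 9] / [5];  Q = [1, 3, 4] / [2]
  Insert 7 (step 5): P = [1, 4, 7] / [5, 9];  Q = [1, 3, 4] / [2, 5]
  Insert 2 (step 6): P = [1, 2, 7] / [4, 9] / [5];  Q = [1, 3, 4] / [2, 5] / [6]
  Insert 3 (step 7): P = [1, 2, 3] / [4, 7] / [5, 9];  Q = [1, 3, 4] / [2, 5] / [6, 7]
  Insert 8 (step 8): P = [1, 2, 3, 8] / [4, 7] / [5, 9];  Q = [1, 3, 4, 8] / [2, 5] / [6, 7]
  Insert 6 (step 9): P = [1, 2, 3, 6] / [4, 7, 8] / [5, 9];  Q = [1, 3, 4, 8] / [2, 5, 9] / [6, 7]
Final shape: (4, 3, 2).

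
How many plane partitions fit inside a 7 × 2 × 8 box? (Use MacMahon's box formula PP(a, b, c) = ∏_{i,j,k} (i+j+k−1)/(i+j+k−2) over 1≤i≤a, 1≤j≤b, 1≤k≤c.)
PP(7, 2, 8) = 9202050

Evaluate the triple product over i = 1..7, j = 1..2, k = 1..8. The factors are (2/1) · (3/2) · (4/3) · (5/4) · (6/5) · (7/6) · (8/7) · (9/8) · … (112 factors total). The numerators and denominators telescope so the product is an integer; carrying out the multiplication exactly gives PP(7, 2, 8) = 9202050.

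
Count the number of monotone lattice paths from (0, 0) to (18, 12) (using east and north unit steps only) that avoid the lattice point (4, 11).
Number of paths = 86472750

Total paths from (0, 0) to (18, 12): C(30, 18) = 86493225. Paths through (4, 11): (paths (0, 0) → (4, 11)) × (paths (4, 11) → (18, 12)) = C(15, 4) · C(15, 14) = 1365 · 15 = 20475. Avoidance count = 86493225 − 20475 = 86472750.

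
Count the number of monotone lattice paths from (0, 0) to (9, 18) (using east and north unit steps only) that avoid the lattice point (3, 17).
Number of paths = 4678845

Total paths from (0, 0) to (9, 18): C(27, 9) = 4686825. Paths through (3, 17): (paths (0, 0) → (3, 17)) × (paths (3, 17) → (9, 18)) = C(20, 3) · C(7, 6) = 1140 · 7 = 7980. Avoidance count = 4686825 − 7980 = 4678845.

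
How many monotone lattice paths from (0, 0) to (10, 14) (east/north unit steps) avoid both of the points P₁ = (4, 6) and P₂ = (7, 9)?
Number of paths = 925186

Inclusion–exclusion. Total paths: C(24, 10) = 1961256. Through P₁: C(10, 4)·C(14, 6) = 630630. Through P₂: C(16, 7)·C(8, 3) = 640640. Since P₁ is strictly southwest of P₂, a monotone path through both must visit P₁ then P₂; paths through both = C(10, 4)·C(6, 3)·C(8, 3) = 235200. Avoid both = 1961256 − 630630 − 640640 + 235200 = 925186.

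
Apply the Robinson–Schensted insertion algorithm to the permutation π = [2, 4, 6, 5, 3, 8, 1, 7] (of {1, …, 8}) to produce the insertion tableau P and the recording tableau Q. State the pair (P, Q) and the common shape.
P = [1, 3, 5, 7] / [2, 8] / [4] / [6];  Q = [1, 2, 3, 6] / [4, 8] / [5] / [7];  common shape = (4, 2, 1, 1)

Row-insert the values π_1, π_2, … into P one at a time, bumping the leftmost entry strictly greater than the inserted value down to the next row. The recording tableau Q records, in position (i, j), the step at which that cell was added to P.
  Insert 2 (step 1): P = [2];  Q = [1]
  Insert 4 (step 2): P = [2, 4];  Q = [1, 2]
  Insert 6 (step 3): P = [2, 4, 6];  Q = [1, 2, 3]
  Insert 5 (step 4): P = [2, 4, 5] / [6];  Q = [1, 2, 3] / [4]
  Insert 3 (step 5): P = [2, 3, 5] / [4] / [6];  Q = [1, 2, 3] / [4] / [5]
  Insert 8 (step 6): P = [2, 3, 5, 8] / [4] / [6];  Q = [1, 2, 3, 6] / [4] / [5]
  Insert 1 (step 7): P = [1, 3, 5, 8] / [2] / [4] / [6];  Q = [1, 2, 3, 6] / [4] / [5] / [7]
  Insert 7 (step 8): P = [1, 3, 5, 7] / [2, 8] / [4] / [6];  Q = [1, 2, 3, 6] / [4, 8] / [5] / [7]
Final shape: (4, 2, 1, 1).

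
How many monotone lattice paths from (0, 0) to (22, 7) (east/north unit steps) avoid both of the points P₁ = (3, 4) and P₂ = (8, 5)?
Number of paths = 1377640

Inclusion–exclusion. Total paths: C(29, 22) = 1560780. Through P₁: C(7, 3)·C(22, 19) = 53900. Through P₂: C(13, 8)·C(16, 14) = 154440. Since P₁ is strictly southwest of P₂, a monotone path through both must visit P₁ then P₂; paths through both = C(7, 3)·C(6, 5)·C(16, 14) = 25200. Avoid both = 1560780 − 53900 − 154440 + 25200 = 1377640.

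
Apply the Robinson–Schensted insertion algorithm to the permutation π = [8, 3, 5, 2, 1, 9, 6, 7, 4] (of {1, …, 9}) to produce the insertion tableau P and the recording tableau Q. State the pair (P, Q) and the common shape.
P = [1, 4, 6, 7] / [2, 5] / [3, 9] / [8];  Q = [1, 3, 6, 8] / [2, 7] / [4, 9] / [5];  common shape = (4, 2, 2, 1)

Row-insert the values π_1, π_2, … into P one at a time, bumping the leftmost entry strictly greater than the inserted value down to the next row. The recording tableau Q records, in position (i, j), the step at which that cell was added to P.
  Insert 8 (step 1): P = [8];  Q = [1]
  Insert 3 (step 2): P = [3] / [8];  Q = [1] / [2]
  Insert 5 (step 3): P = [3, 5] / [8];  Q = [1, 3] / [2]
  Insert 2 (step 4): P = [2, 5] / [3] / [8];  Q = [1, 3] / [2] / [4]
  Insert 1 (step 5): P = [1, 5] / [2] / [3] / [8];  Q = [1, 3] / [2] / [4] / [5]
  Insert 9 (step 6): P = [1, 5, 9] / [2] / [3] / [8];  Q = [1, 3, 6] / [2] / [4] / [5]
  Insert 6 (step 7): P = [1, 5, 6] / [2, 9] / [3] / [8];  Q = [1, 3, 6] / [2, 7] / [4] / [5]
  Insert 7 (step 8): P = [1, 5, 6, 7] / [2, 9] / [3] / [8];  Q = [1, 3, 6, 8] / [2, 7] / [4] / [5]
  Insert 4 (step 9): P = [1, 4, 6, 7] / [2, 5] / [3, 9] / [8];  Q = [1, 3, 6, 8] / [2, 7] / [4, 9] / [5]
Final shape: (4, 2, 2, 1).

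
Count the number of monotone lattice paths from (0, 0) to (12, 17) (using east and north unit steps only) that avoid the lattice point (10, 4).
Number of paths = 51790830

Total paths from (0, 0) to (12, 17): C(29, 12) = 51895935. Paths through (10, 4): (paths (0, 0) → (10, 4)) × (paths (10, 4) → (12, 17)) = C(14, 10) · C(15, 2) = 1001 · 105 = 105105. Avoidance count = 51895935 − 105105 = 51790830.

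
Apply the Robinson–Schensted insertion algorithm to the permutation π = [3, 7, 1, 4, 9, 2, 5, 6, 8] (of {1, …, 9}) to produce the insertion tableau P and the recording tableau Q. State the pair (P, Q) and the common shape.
P = [1, 2, 5, 6, 8] / [3, 4, 9] / [7];  Q = [1, 2, 5, 8, 9] / [3, 4, 7] / [6];  common shape = (5, 3, 1)

Row-insert the values π_1, π_2, … into P one at a time, bumping the leftmost entry strictly greater than the inserted value down to the next row. The recording tableau Q records, in position (i, j), the step at which that cell was added to P.
  Insert 3 (step 1): P = [3];  Q = [1]
  Insert 7 (step 2): P = [3, 7];  Q = [1, 2]
  Insert 1 (step 3): P = [1, 7] / [3];  Q = [1, 2] / [3]
  Insert 4 (step 4): P = [1, 4] / [3, 7];  Q = [1, 2] / [3, 4]
  Insert 9 (step 5): P = [1, 4, 9] / [3, 7];  Q = [1, 2, 5] / [3, 4]
  Insert 2 (step 6): P = [1, 2, 9] / [3, 4] / [7];  Q = [1, 2, 5] / [3, 4] / [6]
  Insert 5 (step 7): P = [1, 2, 5] / [3, 4, 9] / [7];  Q = [1, 2, 5] / [3, 4, 7] / [6]
  Insert 6 (step 8): P = [1, 2, 5, 6] / [3, 4, 9] / [7];  Q = [1, 2, 5, 8] / [3, 4, 7] / [6]
  Insert 8 (step 9): P = [1, 2, 5, 6, 8] / [3, 4, 9] / [7];  Q = [1, 2, 5, 8, 9] / [3, 4, 7] / [6]
Final shape: (5, 3, 1).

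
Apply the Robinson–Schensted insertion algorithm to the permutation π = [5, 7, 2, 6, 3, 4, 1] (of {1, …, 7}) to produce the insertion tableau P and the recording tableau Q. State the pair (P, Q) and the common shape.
P = [1, 3, 4] / [2, 6] / [5] / [7];  Q = [1, 2, 6] / [3, 4] / [5] / [7];  common shape = (3, 2, 1, 1)

Row-insert the values π_1, π_2, … into P one at a time, bumping the leftmost entry strictly greater than the inserted value down to the next row. The recording tableau Q records, in position (i, j), the step at which that cell was added to P.
  Insert 5 (step 1): P = [5];  Q = [1]
  Insert 7 (step 2): P = [5, 7];  Q = [1, 2]
  Insert 2 (step 3): P = [2, 7] / [5];  Q = [1, 2] / [3]
  Insert 6 (step 4): P = [2, 6] / [5, 7];  Q = [1, 2] / [3, 4]
  Insert 3 (step 5): P = [2, 3] / [5, 6] / [7];  Q = [1, 2] / [3, 4] / [5]
  Insert 4 (step 6): P = [2, 3, 4] / [5, 6] / [7];  Q = [1, 2, 6] / [3, 4] / [5]
  Insert 1 (step 7): P = [1, 3, 4] / [2, 6] / [5] / [7];  Q = [1, 2, 6] / [3, 4] / [5] / [7]
Final shape: (3, 2, 1, 1).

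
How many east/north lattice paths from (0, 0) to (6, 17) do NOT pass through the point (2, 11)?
Number of paths = 84567

Total paths from (0, 0) to (6, 17): C(23, 6) = 100947. Paths through (2, 11): (paths (0, 0) → (2, 11)) × (paths (2, 11) → (6, 17)) = C(13, 2) · C(10, 4) = 78 · 210 = 16380. Avoidance count = 100947 − 16380 = 84567.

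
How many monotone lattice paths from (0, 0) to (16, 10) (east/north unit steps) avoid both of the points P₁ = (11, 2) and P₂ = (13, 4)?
Number of paths = 5050741

Inclusion–exclusion. Total paths: C(26, 16) = 5311735. Through P₁: C(13, 11)·C(13, 5) = 100386. Through P₂: C(17, 13)·C(9, 3) = 199920. Since P₁ is strictly southwest of P₂, a monotone path through both must visit P₁ then P₂; paths through both = C(13, 11)·C(4, 2)·C(9, 3) = 39312. Avoid both = 5311735 − 100386 − 199920 + 39312 = 5050741.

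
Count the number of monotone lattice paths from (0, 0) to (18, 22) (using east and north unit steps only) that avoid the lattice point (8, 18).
Number of paths = 111816424525

Total paths from (0, 0) to (18, 22): C(40, 18) = 113380261800. Paths through (8, 18): (paths (0, 0) → (8, 18)) × (paths (8, 18) → (18, 22)) = C(26, 8) · C(14, 10) = 1562275 · 1001 = 1563837275. Avoidance count = 113380261800 − 1563837275 = 111816424525.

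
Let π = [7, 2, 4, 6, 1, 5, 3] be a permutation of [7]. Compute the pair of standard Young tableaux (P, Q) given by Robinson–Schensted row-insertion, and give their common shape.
P = [1, 3, 5] / [2, 4] / [6] / [7];  Q = [1, 3, 4] / [2, 6] / [5] / [7];  common shape = (3, 2, 1, 1)

Row-insert the values π_1, π_2, … into P one at a time, bumping the leftmost entry strictly greater than the inserted value down to the next row. The recording tableau Q records, in position (i, j), the step at which that cell was added to P.
  Insert 7 (step 1): P = [7];  Q = [1]
  Insert 2 (step 2): P = [2] / [7];  Q = [1] / [2]
  Insert 4 (step 3): P = [2, 4] / [7];  Q = [1, 3] / [2]
  Insert 6 (step 4): P = [2, 4, 6] / [7];  Q = [1, 3, 4] / [2]
  Insert 1 (step 5): P = [1, 4, 6] / [2] / [7];  Q = [1, 3, 4] / [2] / [5]
  Insert 5 (step 6): P = [1, 4, 5] / [2, 6] / [7];  Q = [1, 3, 4] / [2, 6] / [5]
  Insert 3 (step 7): P = [1, 3, 5] / [2, 4] / [6] / [7];  Q = [1, 3, 4] / [2, 6] / [5] / [7]
Final shape: (3, 2, 1, 1).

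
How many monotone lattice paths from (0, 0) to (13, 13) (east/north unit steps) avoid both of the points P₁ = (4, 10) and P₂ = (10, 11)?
Number of paths = 6723290

Inclusion–exclusion. Total paths: C(26, 13) = 10400600. Through P₁: C(14, 4)·C(12, 9) = 220220. Through P₂: C(21, 10)·C(5, 3) = 3527160. Since P₁ is strictly southwest of P₂, a monotone path through both must visit P₁ then P₂; paths through both = C(14, 4)·C(7, 6)·C(5, 3) = 70070. Avoid both = 10400600 − 220220 − 3527160 + 70070 = 6723290.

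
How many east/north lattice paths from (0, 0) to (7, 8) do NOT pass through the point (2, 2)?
Number of paths = 3663

Total paths from (0, 0) to (7, 8): C(15, 7) = 6435. Paths through (2, 2): (paths (0, 0) → (2, 2)) × (paths (2, 2) → (7, 8)) = C(4, 2) · C(11, 5) = 6 · 462 = 2772. Avoidance count = 6435 − 2772 = 3663.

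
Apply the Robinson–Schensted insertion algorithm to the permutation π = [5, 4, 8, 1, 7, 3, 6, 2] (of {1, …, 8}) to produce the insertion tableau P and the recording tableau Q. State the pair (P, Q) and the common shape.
P = [1, 2, 6] / [3, 7] / [4, 8] / [5];  Q = [1, 3, 7] / [2, 5] / [4, 6] / [8];  common shape = (3, 2, 2, 1)

Row-insert the values π_1, π_2, … into P one at a time, bumping the leftmost entry strictly greater than the inserted value down to the next row. The recording tableau Q records, in position (i, j), the step at which that cell was added to P.
  Insert 5 (step 1): P = [5];  Q = [1]
  Insert 4 (step 2): P = [4] / [5];  Q = [1] / [2]
  Insert 8 (step 3): P = [4, 8] / [5];  Q = [1, 3] / [2]
  Insert 1 (step 4): P = [1, 8] / [4] / [5];  Q = [1, 3] / [2] / [4]
  Insert 7 (step 5): P = [1, 7] / [4, 8] / [5];  Q = [1, 3] / [2, 5] / [4]
  Insert 3 (step 6): P = [1, 3] / [4, 7] / [5, 8];  Q = [1, 3] / [2, 5] / [4, 6]
  Insert 6 (step 7): P = [1, 3, 6] / [4, 7] / [5, 8];  Q = [1, 3, 7] / [2, 5] / [4, 6]
  Insert 2 (step 8): P = [1, 2, 6] / [3, 7] / [4, 8] / [5];  Q = [1, 3, 7] / [2, 5] / [4, 6] / [8]
Final shape: (3, 2, 2, 1).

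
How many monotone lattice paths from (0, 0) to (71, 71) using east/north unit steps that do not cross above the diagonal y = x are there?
C_71 = 5175569924646105559418940193995065716350

These NE paths below the diagonal are counted by the Catalan number C_n = (1/(n + 1)) · C(2n, n). For n = 71: C_71 = (1/72) · C(142, 71) = 372641034574519600278163693967644731577200/72 = 5175569924646105559418940193995065716350.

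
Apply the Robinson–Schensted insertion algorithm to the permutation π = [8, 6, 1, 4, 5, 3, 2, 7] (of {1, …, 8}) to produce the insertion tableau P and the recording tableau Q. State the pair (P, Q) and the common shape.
P = [1, 2, 5, 7] / [3] / [4] / [6] / [8];  Q = [1, 4, 5, 8] / [2] / [3] / [6] / [7];  common shape = (4, 1, 1, 1, 1)

Row-insert the values π_1, π_2, … into P one at a time, bumping the leftmost entry strictly greater than the inserted value down to the next row. The recording tableau Q records, in position (i, j), the step at which that cell was added to P.
  Insert 8 (step 1): P = [8];  Q = [1]
  Insert 6 (step 2): P = [6] / [8];  Q = [1] / [2]
  Insert 1 (step 3): P = [1] / [6] / [8];  Q = [1] / [2] / [3]
  Insert 4 (step 4): P = [1, 4] / [6] / [8];  Q = [1, 4] / [2] / [3]
  Insert 5 (step 5): P = [1, 4, 5] / [6] / [8];  Q = [1, 4, 5] / [2] / [3]
  Insert 3 (step 6): P = [1, 3, 5] / [4] / [6] / [8];  Q = [1, 4, 5] / [2] / [3] / [6]
  Insert 2 (step 7): P = [1, 2, 5] / [3] / [4] / [6] / [8];  Q = [1, 4, 5] / [2] / [3] / [6] / [7]
  Insert 7 (step 8): P = [1, 2, 5, 7] / [3] / [4] / [6] / [8];  Q = [1, 4, 5, 8] / [2] / [3] / [6] / [7]
Final shape: (4, 1, 1, 1, 1).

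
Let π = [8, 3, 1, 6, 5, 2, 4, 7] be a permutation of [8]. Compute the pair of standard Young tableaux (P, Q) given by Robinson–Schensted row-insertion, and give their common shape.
P = [1, 2, 4, 7] / [3, 5] / [6] / [8];  Q = [1, 4, 7, 8] / [2, 5] / [3] / [6];  common shape = (4, 2, 1, 1)

Row-insert the values π_1, π_2, … into P one at a time, bumping the leftmost entry strictly greater than the inserted value down to the next row. The recording tableau Q records, in position (i, j), the step at which that cell was added to P.
  Insert 8 (step 1): P = [8];  Q = [1]
  Insert 3 (step 2): P = [3] / [8];  Q = [1] / [2]
  Insert 1 (step 3): P = [1] / [3] / [8];  Q = [1] / [2] / [3]
  Insert 6 (step 4): P = [1, 6] / [3] / [8];  Q = [1, 4] / [2] / [3]
  Insert 5 (step 5): P = [1, 5] / [3, 6] / [8];  Q = [1, 4] / [2, 5] / [3]
  Insert 2 (step 6): P = [1, 2] / [3, 5] / [6] / [8];  Q = [1, 4] / [2, 5] / [3] / [6]
  Insert 4 (step 7): P = [1, 2, 4] / [3, 5] / [6] / [8];  Q = [1, 4, 7] / [2, 5] / [3] / [6]
  Insert 7 (step 8): P = [1, 2, 4, 7] / [3, 5] / [6] / [8];  Q = [1, 4, 7, 8] / [2, 5] / [3] / [6]
Final shape: (4, 2, 1, 1).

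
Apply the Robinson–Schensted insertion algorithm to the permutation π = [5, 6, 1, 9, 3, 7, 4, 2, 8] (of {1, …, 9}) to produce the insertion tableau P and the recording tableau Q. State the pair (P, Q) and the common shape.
P = [1, 2, 4, 8] / [3, 6, 7] / [5] / [9];  Q = [1, 2, 4, 9] / [3, 5, 6] / [7] / [8];  common shape = (4, 3, 1, 1)

Row-insert the values π_1, π_2, … into P one at a time, bumping the leftmost entry strictly greater than the inserted value down to the next row. The recording tableau Q records, in position (i, j), the step at which that cell was added to P.
  Insert 5 (step 1): P = [5];  Q = [1]
  Insert 6 (step 2): P = [5, 6];  Q = [1, 2]
  Insert 1 (step 3): P = [1, 6] / [5];  Q = [1, 2] / [3]
  Insert 9 (step 4): P = [1, 6, 9] / [5];  Q = [1, 2, 4] / [3]
  Insert 3 (step 5): P = [1, 3, 9] / [5, 6];  Q = [1, 2, 4] / [3, 5]
  Insert 7 (step 6): P = [1, 3, 7] / [5, 6, 9];  Q = [1, 2, 4] / [3, 5, 6]
  Insert 4 (step 7): P = [1, 3, 4] / [5, 6, 7] / [9];  Q = [1, 2, 4] / [3, 5, 6] / [7]
  Insert 2 (step 8): P = [1, 2, 4] / [3, 6, 7] / [5] / [9];  Q = [1, 2, 4] / [3, 5, 6] / [7] / [8]
  Insert 8 (step 9): P = [1, 2, 4, 8] / [3, 6, 7] / [5] / [9];  Q = [1, 2, 4, 9] / [3, 5, 6] / [7] / [8]
Final shape: (4, 3, 1, 1).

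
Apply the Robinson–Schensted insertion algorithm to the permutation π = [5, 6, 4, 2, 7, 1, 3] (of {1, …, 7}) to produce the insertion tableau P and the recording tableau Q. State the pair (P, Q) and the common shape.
P = [1, 3, 7] / [2, 6] / [4] / [5];  Q = [1, 2, 5] / [3, 7] / [4] / [6];  common shape = (3, 2, 1, 1)

Row-insert the values π_1, π_2, … into P one at a time, bumping the leftmost entry strictly greater than the inserted value down to the next row. The recording tableau Q records, in position (i, j), the step at which that cell was added to P.
  Insert 5 (step 1): P = [5];  Q = [1]
  Insert 6 (step 2): P = [5, 6];  Q = [1, 2]
  Insert 4 (step 3): P = [4, 6] / [5];  Q = [1, 2] / [3]
  Insert 2 (step 4): P = [2, 6] / [4] / [5];  Q = [1, 2] / [3] / [4]
  Insert 7 (step 5): P = [2, 6, 7] / [4] / [5];  Q = [1, 2, 5] / [3] / [4]
  Insert 1 (step 6): P = [1, 6, 7] / [2] / [4] / [5];  Q = [1, 2, 5] / [3] / [4] / [6]
  Insert 3 (step 7): P = [1, 3, 7] / [2, 6] / [4] / [5];  Q = [1, 2, 5] / [3, 7] / [4] / [6]
Final shape: (3, 2, 1, 1).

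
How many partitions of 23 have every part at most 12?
p(23, parts ≤ 12) = 1116

Use the recurrence p(n, m) = p(n, m−1) + p(n−m, m): either the largest part is < m (count p(n, m−1)) or the largest part is exactly m (remove one copy of m, count p(n−m, m)). With p(0, ·) = 1 this gives p(23, parts ≤ 12) = 1116. (By conjugating Young diagrams, this also counts partitions of 23 into at most 12 parts.)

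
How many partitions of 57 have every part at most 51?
p(57, parts ≤ 51) = 614135

Use the recurrence p(n, m) = p(n, m−1) + p(n−m, m): either the largest part is < m (count p(n, m−1)) or the largest part is exactly m (remove one copy of m, count p(n−m, m)). With p(0, ·) = 1 this gives p(57, parts ≤ 51) = 614135. (By conjugating Young diagrams, this also counts partitions of 57 into at most 51 parts.)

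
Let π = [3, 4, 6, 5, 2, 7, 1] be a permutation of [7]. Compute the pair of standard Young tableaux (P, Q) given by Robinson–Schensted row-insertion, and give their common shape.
P = [1, 4, 5, 7] / [2] / [3] / [6];  Q = [1, 2, 3, 6] / [4] / [5] / [7];  common shape = (4, 1, 1, 1)

Row-insert the values π_1, π_2, … into P one at a time, bumping the leftmost entry strictly greater than the inserted value down to the next row. The recording tableau Q records, in position (i, j), the step at which that cell was added to P.
  Insert 3 (step 1): P = [3];  Q = [1]
  Insert 4 (step 2): P = [3, 4];  Q = [1, 2]
  Insert 6 (step 3): P = [3, 4, 6];  Q = [1, 2, 3]
  Insert 5 (step 4): P = [3, 4, 5] / [6];  Q = [1, 2, 3] / [4]
  Insert 2 (step 5): P = [2, 4, 5] / [3] / [6];  Q = [1, 2, 3] / [4] / [5]
  Insert 7 (step 6): P = [2, 4, 5, 7] / [3] / [6];  Q = [1, 2, 3, 6] / [4] / [5]
  Insert 1 (step 7): P = [1, 4, 5, 7] / [2] / [3] / [6];  Q = [1, 2, 3, 6] / [4] / [5] / [7]
Final shape: (4, 1, 1, 1).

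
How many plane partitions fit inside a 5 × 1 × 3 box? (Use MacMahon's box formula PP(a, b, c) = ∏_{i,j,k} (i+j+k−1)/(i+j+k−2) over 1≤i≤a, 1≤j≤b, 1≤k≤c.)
PP(5, 1, 3) = 56

Evaluate the triple product over i = 1..5, j = 1..1, k = 1..3. The factors are (2/1) · (3/2) · (4/3) · (3/2) · (4/3) · (5/4) · (4/3) · (5/4) · … (15 factors total). The numerators and denominators telescope so the product is an integer; carrying out the multiplication exactly gives PP(5, 1, 3) = 56.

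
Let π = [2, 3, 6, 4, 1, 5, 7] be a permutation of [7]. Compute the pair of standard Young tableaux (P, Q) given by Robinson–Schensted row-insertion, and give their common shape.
P = [1, 3, 4, 5, 7] / [2] / [6];  Q = [1, 2, 3, 6, 7] / [4] / [5];  common shape = (5, 1, 1)

Row-insert the values π_1, π_2, … into P one at a time, bumping the leftmost entry strictly greater than the inserted value down to the next row. The recording tableau Q records, in position (i, j), the step at which that cell was added to P.
  Insert 2 (step 1): P = [2];  Q = [1]
  Insert 3 (step 2): P = [2, 3];  Q = [1, 2]
  Insert 6 (step 3): P = [2, 3, 6];  Q = [1, 2, 3]
  Insert 4 (step 4): P = [2, 3, 4] / [6];  Q = [1, 2, 3] / [4]
  Insert 1 (step 5): P = [1, 3, 4] / [2] / [6];  Q = [1, 2, 3] / [4] / [5]
  Insert 5 (step 6): P = [1, 3, 4, 5] / [2] / [6];  Q = [1, 2, 3, 6] / [4] / [5]
  Insert 7 (step 7): P = [1, 3, 4, 5, 7] / [2] / [6];  Q = [1, 2, 3, 6, 7] / [4] / [5]
Final shape: (5, 1, 1).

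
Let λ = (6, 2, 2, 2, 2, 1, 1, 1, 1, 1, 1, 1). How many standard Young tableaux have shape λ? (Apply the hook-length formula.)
# SYT of shape (6, 2, 2, 2, 2, 1, 1, 1, 1, 1, 1, 1) = 9682400

Hook-length formula: f^λ = n! / Π hook(c), product over all cells c of the Young diagram. For λ = (6, 2, 2, 2, 2, 1, 1, 1, 1, 1, 1, 1), n = 21 boxes. Hook lengths by row (left-to-right, top-to-bottom): [17, 9, 4, 3, 2, 1]; [12, 4]; [11, 3]; [10, 2]; [9, 1]; [7]; [6]; [5]; [4]; [3]; [2]; [1]. Product of hooks = 5276681625600. So f^λ = 21! / 5276681625600 = 51090942171709440000 / 5276681625600 = 9682400.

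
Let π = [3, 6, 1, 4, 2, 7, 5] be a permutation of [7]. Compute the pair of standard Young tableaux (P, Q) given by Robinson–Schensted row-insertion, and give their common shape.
P = [1, 2, 5] / [3, 4, 7] / [6];  Q = [1, 2, 6] / [3, 4, 7] / [5];  common shape = (3, 3, 1)

Row-insert the values π_1, π_2, … into P one at a time, bumping the leftmost entry strictly greater than the inserted value down to the next row. The recording tableau Q records, in position (i, j), the step at which that cell was added to P.
  Insert 3 (step 1): P = [3];  Q = [1]
  Insert 6 (step 2): P = [3, 6];  Q = [1, 2]
  Insert 1 (step 3): P = [1, 6] / [3];  Q = [1, 2] / [3]
  Insert 4 (step 4): P = [1, 4] / [3, 6];  Q = [1, 2] / [3, 4]
  Insert 2 (step 5): P = [1, 2] / [3, 4] / [6];  Q = [1, 2] / [3, 4] / [5]
  Insert 7 (step 6): P = [1, 2, 7] / [3, 4] / [6];  Q = [1, 2, 6] / [3, 4] / [5]
  Insert 5 (step 7): P = [1, 2, 5] / [3, 4, 7] / [6];  Q = [1, 2, 6] / [3, 4, 7] / [5]
Final shape: (3, 3, 1).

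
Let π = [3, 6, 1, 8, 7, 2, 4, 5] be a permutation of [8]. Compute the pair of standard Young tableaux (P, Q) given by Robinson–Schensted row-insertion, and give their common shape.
P = [1, 2, 4, 5] / [3, 6, 7] / [8];  Q = [1, 2, 4, 8] / [3, 5, 7] / [6];  common shape = (4, 3, 1)

Row-insert the values π_1, π_2, … into P one at a time, bumping the leftmost entry strictly greater than the inserted value down to the next row. The recording tableau Q records, in position (i, j), the step at which that cell was added to P.
  Insert 3 (step 1): P = [3];  Q = [1]
  Insert 6 (step 2): P = [3, 6];  Q = [1, 2]
  Insert 1 (step 3): P = [1, 6] / [3];  Q = [1, 2] / [3]
  Insert 8 (step 4): P = [1, 6, 8] / [3];  Q = [1, 2, 4] / [3]
  Insert 7 (step 5): P = [1, 6, 7] / [3, 8];  Q = [1, 2, 4] / [3, 5]
  Insert 2 (step 6): P = [1, 2, 7] / [3, 6] / [8];  Q = [1, 2, 4] / [3, 5] / [6]
  Insert 4 (step 7): P = [1, 2, 4] / [3, 6, 7] / [8];  Q = [1, 2, 4] / [3, 5, 7] / [6]
  Insert 5 (step 8): P = [1, 2, 4, 5] / [3, 6, 7] / [8];  Q = [1, 2, 4, 8] / [3, 5, 7] / [6]
Final shape: (4, 3, 1).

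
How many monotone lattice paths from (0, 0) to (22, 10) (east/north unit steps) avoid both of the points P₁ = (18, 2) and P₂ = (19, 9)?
Number of paths = 36796670

Inclusion–exclusion. Total paths: C(32, 22) = 64512240. Through P₁: C(20, 18)·C(12, 4) = 94050. Through P₂: C(28, 19)·C(4, 3) = 27627600. Since P₁ is strictly southwest of P₂, a monotone path through both must visit P₁ then P₂; paths through both = C(20, 18)·C(8, 1)·C(4, 3) = 6080. Avoid both = 64512240 − 94050 − 27627600 + 6080 = 36796670.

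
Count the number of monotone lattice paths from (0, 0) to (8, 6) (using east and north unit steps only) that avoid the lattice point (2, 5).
Number of paths = 2856

Total paths from (0, 0) to (8, 6): C(14, 8) = 3003. Paths through (2, 5): (paths (0, 0) → (2, 5)) × (paths (2, 5) → (8, 6)) = C(7, 2) · C(7, 6) = 21 · 7 = 147. Avoidance count = 3003 − 147 = 2856.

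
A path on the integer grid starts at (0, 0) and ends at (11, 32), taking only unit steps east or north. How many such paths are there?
Number of paths = 5752004349

A monotone lattice path from (0, 0) to (11, 32) consists of 11 east steps and 32 north steps in some order, so it is determined by which 11 of the 43 steps are east. The count is C(43, 11) = 5752004349.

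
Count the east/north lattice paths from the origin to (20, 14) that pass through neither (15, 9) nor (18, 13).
Number of paths = 581013327

Inclusion–exclusion. Total paths: C(34, 20) = 1391975640. Through P₁: C(24, 15)·C(10, 5) = 329491008. Through P₂: C(31, 18)·C(3, 2) = 618759225. Since P₁ is strictly southwest of P₂, a monotone path through both must visit P₁ then P₂; paths through both = C(24, 15)·C(7, 3)·C(3, 2) = 137287920. Avoid both = 1391975640 − 329491008 − 618759225 + 137287920 = 581013327.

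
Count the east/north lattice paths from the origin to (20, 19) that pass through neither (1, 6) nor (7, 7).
Number of paths = 48899034310

Inclusion–exclusion. Total paths: C(39, 20) = 68923264410. Through P₁: C(7, 1)·C(32, 19) = 2431615200. Through P₂: C(14, 7)·C(25, 13) = 17847429600. Since P₁ is strictly southwest of P₂, a monotone path through both must visit P₁ then P₂; paths through both = C(7, 1)·C(7, 6)·C(25, 13) = 254814700. Avoid both = 68923264410 − 2431615200 − 17847429600 + 254814700 = 48899034310.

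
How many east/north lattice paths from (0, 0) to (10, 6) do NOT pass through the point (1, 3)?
Number of paths = 7128

Total paths from (0, 0) to (10, 6): C(16, 10) = 8008. Paths through (1, 3): (paths (0, 0) → (1, 3)) × (paths (1, 3) → (10, 6)) = C(4, 1) · C(12, 9) = 4 · 220 = 880. Avoidance count = 8008 − 880 = 7128.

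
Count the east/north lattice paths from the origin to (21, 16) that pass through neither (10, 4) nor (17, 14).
Number of paths = 7836618437

Inclusion–exclusion. Total paths: C(37, 21) = 12875774670. Through P₁: C(14, 10)·C(23, 11) = 1353430078. Through P₂: C(31, 17)·C(6, 4) = 3977737875. Since P₁ is strictly southwest of P₂, a monotone path through both must visit P₁ then P₂; paths through both = C(14, 10)·C(17, 7)·C(6, 4) = 292011720. Avoid both = 12875774670 − 1353430078 − 3977737875 + 292011720 = 7836618437.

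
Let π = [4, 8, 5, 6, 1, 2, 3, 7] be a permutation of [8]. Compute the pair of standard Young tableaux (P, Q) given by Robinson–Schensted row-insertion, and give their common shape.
P = [1, 2, 3, 7] / [4, 5, 6] / [8];  Q = [1, 2, 4, 8] / [3, 6, 7] / [5];  common shape = (4, 3, 1)

Row-insert the values π_1, π_2, … into P one at a time, bumping the leftmost entry strictly greater than the inserted value down to the next row. The recording tableau Q records, in position (i, j), the step at which that cell was added to P.
  Insert 4 (step 1): P = [4];  Q = [1]
  Insert 8 (step 2): P = [4, 8];  Q = [1, 2]
  Insert 5 (step 3): P = [4, 5] / [8];  Q = [1, 2] / [3]
  Insert 6 (step 4): P = [4, 5, 6] / [8];  Q = [1, 2, 4] / [3]
  Insert 1 (step 5): P = [1, 5, 6] / [4] / [8];  Q = [1, 2, 4] / [3] / [5]
  Insert 2 (step 6): P = [1, 2, 6] / [4, 5] / [8];  Q = [1, 2, 4] / [3, 6] / [5]
  Insert 3 (step 7): P = [1, 2, 3] / [4, 5, 6] / [8];  Q = [1, 2, 4] / [3, 6, 7] / [5]
  Insert 7 (step 8): P = [1, 2, 3, 7] / [4, 5, 6] / [8];  Q = [1, 2, 4, 8] / [3, 6, 7] / [5]
Final shape: (4, 3, 1).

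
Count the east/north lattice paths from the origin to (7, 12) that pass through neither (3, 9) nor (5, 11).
Number of paths = 33544

Inclusion–exclusion. Total paths: C(19, 7) = 50388. Through P₁: C(12, 3)·C(7, 4) = 7700. Through P₂: C(16, 5)·C(3, 2) = 13104. Since P₁ is strictly southwest of P₂, a monotone path through both must visit P₁ then P₂; paths through both = C(12, 3)·C(4, 2)·C(3, 2) = 3960. Avoid both = 50388 − 7700 − 13104 + 3960 = 33544.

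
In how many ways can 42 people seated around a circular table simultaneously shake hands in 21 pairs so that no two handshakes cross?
C_21 = 24466267020

These noncrossing handshakes are counted by the Catalan number C_n = (1/(n + 1)) · C(2n, n). For n = 21: C_21 = (1/22) · C(42, 21) = 538257874440/22 = 24466267020.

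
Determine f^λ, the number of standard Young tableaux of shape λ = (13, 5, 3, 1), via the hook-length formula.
# SYT of shape (13, 5, 3, 1) = 38852055

Hook-length formula: f^λ = n! / Π hook(c), product over all cells c of the Young diagram. For λ = (13, 5, 3, 1), n = 22 boxes. Hook lengths by row (left-to-right, top-to-bottom): [16, 14, 13, 11, 10, 8, 7, 6, 5, 4, 3, 2, 1]; [7, 5, 4, 2, 1]; [4, 2, 1]; [1]. Product of hooks = 28930277376000. So f^λ = 22! / 28930277376000 = 1124000727777607680000 / 28930277376000 = 38852055.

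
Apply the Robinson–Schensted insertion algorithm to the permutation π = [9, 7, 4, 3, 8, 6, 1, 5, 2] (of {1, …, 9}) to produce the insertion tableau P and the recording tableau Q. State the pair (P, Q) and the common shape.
P = [1, 2] / [3, 5] / [4, 6] / [7, 8] / [9];  Q = [1, 5] / [2, 6] / [3, 8] / [4, 9] / [7];  common shape = (2, 2, 2, 2, 1)

Row-insert the values π_1, π_2, … into P one at a time, bumping the leftmost entry strictly greater than the inserted value down to the next row. The recording tableau Q records, in position (i, j), the step at which that cell was added to P.
  Insert 9 (step 1): P = [9];  Q = [1]
  Insert 7 (step 2): P = [7] / [9];  Q = [1] / [2]
  Insert 4 (step 3): P = [4] / [7] / [9];  Q = [1] / [2] / [3]
  Insert 3 (step 4): P = [3] / [4] / [7] / [9];  Q = [1] / [2] / [3] / [4]
  Insert 8 (step 5): P = [3, 8] / [4] / [7] / [9];  Q = [1, 5] / [2] / [3] / [4]
  Insert 6 (step 6): P = [3, 6] / [4, 8] / [7] / [9];  Q = [1, 5] / [2, 6] / [3] / [4]
  Insert 1 (step 7): P = [1, 6] / [3, 8] / [4] / [7] / [9];  Q = [1, 5] / [2, 6] / [3] / [4] / [7]
  Insert 5 (step 8): P = [1, 5] / [3, 6] / [4, 8] / [7] / [9];  Q = [1, 5] / [2, 6] / [3, 8] / [4] / [7]
  Insert 2 (step 9): P = [1, 2] / [3, 5] / [4, 6] / [7, 8] / [9];  Q = [1, 5] / [2, 6] / [3, 8] / [4, 9] / [7]
Final shape: (2, 2, 2, 2, 1).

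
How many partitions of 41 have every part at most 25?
p(41, parts ≤ 25) = 43899

Use the recurrence p(n, m) = p(n, m−1) + p(n−m, m): either the largest part is < m (count p(n, m−1)) or the largest part is exactly m (remove one copy of m, count p(n−m, m)). With p(0, ·) = 1 this gives p(41, parts ≤ 25) = 43899. (By conjugating Young diagrams, this also counts partitions of 41 into at most 25 parts.)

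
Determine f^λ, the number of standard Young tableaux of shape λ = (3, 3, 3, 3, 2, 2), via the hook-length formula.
# SYT of shape (3, 3, 3, 3, 2, 2) = 51480

Hook-length formula: f^λ = n! / Π hook(c), product over all cells c of the Young diagram. For λ = (3, 3, 3, 3, 2, 2), n = 16 boxes. Hook lengths by row (left-to-right, top-to-bottom): [8, 7, 4]; [7, 6, 3]; [6, 5, 2]; [5, 4, 1]; [3, 2]; [2, 1]. Product of hooks = 406425600. So f^λ = 16! / 406425600 = 20922789888000 / 406425600 = 51480.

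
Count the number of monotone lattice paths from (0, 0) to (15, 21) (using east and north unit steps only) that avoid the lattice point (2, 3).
Number of paths = 3505371810

Total paths from (0, 0) to (15, 21): C(36, 15) = 5567902560. Paths through (2, 3): (paths (0, 0) → (2, 3)) × (paths (2, 3) → (15, 21)) = C(5, 2) · C(31, 13) = 10 · 206253075 = 2062530750. Avoidance count = 5567902560 − 2062530750 = 3505371810.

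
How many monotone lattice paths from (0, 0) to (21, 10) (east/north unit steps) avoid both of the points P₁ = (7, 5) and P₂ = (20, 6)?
Number of paths = 34047079

Inclusion–exclusion. Total paths: C(31, 21) = 44352165. Through P₁: C(12, 7)·C(19, 14) = 9209376. Through P₂: C(26, 20)·C(5, 1) = 1151150. Since P₁ is strictly southwest of P₂, a monotone path through both must visit P₁ then P₂; paths through both = C(12, 7)·C(14, 13)·C(5, 1) = 55440. Avoid both = 44352165 − 9209376 − 1151150 + 55440 = 34047079.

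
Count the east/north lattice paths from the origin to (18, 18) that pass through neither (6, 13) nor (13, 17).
Number of paths = 8242404744

Inclusion–exclusion. Total paths: C(36, 18) = 9075135300. Through P₁: C(19, 6)·C(17, 12) = 167892816. Through P₂: C(30, 13)·C(6, 5) = 718559100. Since P₁ is strictly southwest of P₂, a monotone path through both must visit P₁ then P₂; paths through both = C(19, 6)·C(11, 7)·C(6, 5) = 53721360. Avoid both = 9075135300 − 167892816 − 718559100 + 53721360 = 8242404744.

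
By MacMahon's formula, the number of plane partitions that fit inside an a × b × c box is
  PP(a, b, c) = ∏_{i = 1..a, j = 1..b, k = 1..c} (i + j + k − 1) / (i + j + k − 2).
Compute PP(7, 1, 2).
PP(7, 1, 2) = 36

Evaluate the triple product over i = 1..7, j = 1..1, k = 1..2. The factors are (2/1) · (3/2) · (3/2) · (4/3) · (4/3) · (5/4) · (5/4) · (6/5) · … (14 factors total). The numerators and denominators telescope so the product is an integer; carrying out the multiplication exactly gives PP(7, 1, 2) = 36.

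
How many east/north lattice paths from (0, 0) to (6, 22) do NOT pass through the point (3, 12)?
Number of paths = 246610

Total paths from (0, 0) to (6, 22): C(28, 6) = 376740. Paths through (3, 12): (paths (0, 0) → (3, 12)) × (paths (3, 12) → (6, 22)) = C(15, 3) · C(13, 3) = 455 · 286 = 130130. Avoidance count = 376740 − 130130 = 246610.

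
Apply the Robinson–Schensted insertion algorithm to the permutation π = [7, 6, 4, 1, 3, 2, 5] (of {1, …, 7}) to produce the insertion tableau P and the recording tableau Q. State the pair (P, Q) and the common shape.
P = [1, 2, 5] / [3] / [4] / [6] / [7];  Q = [1, 5, 7] / [2] / [3] / [4] / [6];  common shape = (3, 1, 1, 1, 1)

Row-insert the values π_1, π_2, … into P one at a time, bumping the leftmost entry strictly greater than the inserted value down to the next row. The recording tableau Q records, in position (i, j), the step at which that cell was added to P.
  Insert 7 (step 1): P = [7];  Q = [1]
  Insert 6 (step 2): P = [6] / [7];  Q = [1] / [2]
  Insert 4 (step 3): P = [4] / [6] / [7];  Q = [1] / [2] / [3]
  Insert 1 (step 4): P = [1] / [4] / [6] / [7];  Q = [1] / [2] / [3] / [4]
  Insert 3 (step 5): P = [1, 3] / [4] / [6] / [7];  Q = [1, 5] / [2] / [3] / [4]
  Insert 2 (step 6): P = [1, 2] / [3] / [4] / [6] / [7];  Q = [1, 5] / [2] / [3] / [4] / [6]
  Insert 5 (step 7): P = [1, 2, 5] / [3] / [4] / [6] / [7];  Q = [1, 5, 7] / [2] / [3] / [4] / [6]
Final shape: (3, 1, 1, 1, 1).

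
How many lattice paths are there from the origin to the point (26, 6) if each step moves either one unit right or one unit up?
Number of paths = 906192

A monotone lattice path from (0, 0) to (26, 6) consists of 26 east steps and 6 north steps in some order, so it is determined by which 26 of the 32 steps are east. The count is C(32, 26) = 906192.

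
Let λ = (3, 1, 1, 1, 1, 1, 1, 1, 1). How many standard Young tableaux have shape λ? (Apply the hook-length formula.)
# SYT of shape (3, 1, 1, 1, 1, 1, 1, 1, 1) = 45

Hook-length formula: f^λ = n! / Π hook(c), product over all cells c of the Young diagram. For λ = (3, 1, 1, 1, 1, 1, 1, 1, 1), n = 11 boxes. Hook lengths by row (left-to-right, top-to-bottom): [11, 2, 1]; [8]; [7]; [6]; [5]; [4]; [3]; [2]; [1]. Product of hooks = 887040. So f^λ = 11! / 887040 = 39916800 / 887040 = 45.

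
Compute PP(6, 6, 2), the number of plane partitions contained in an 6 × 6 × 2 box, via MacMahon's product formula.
PP(6, 6, 2) = 226512

Evaluate the triple product over i = 1..6, j = 1..6, k = 1..2. The factors are (2/1) · (3/2) · (3/2) · (4/3) · (4/3) · (5/4) · (5/4) · (6/5) · … (72 factors total). The numerators and denominators telescope so the product is an integer; carrying out the multiplication exactly gives PP(6, 6, 2) = 226512.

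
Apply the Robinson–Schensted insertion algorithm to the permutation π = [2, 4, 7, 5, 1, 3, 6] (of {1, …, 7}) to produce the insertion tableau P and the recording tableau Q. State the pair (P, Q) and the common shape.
P = [1, 3, 5, 6] / [2, 4] / [7];  Q = [1, 2, 3, 7] / [4, 6] / [5];  common shape = (4, 2, 1)

Row-insert the values π_1, π_2, … into P one at a time, bumping the leftmost entry strictly greater than the inserted value down to the next row. The recording tableau Q records, in position (i, j), the step at which that cell was added to P.
  Insert 2 (step 1): P = [2];  Q = [1]
  Insert 4 (step 2): P = [2, 4];  Q = [1, 2]
  Insert 7 (step 3): P = [2, 4, 7];  Q = [1, 2, 3]
  Insert 5 (step 4): P = [2, 4, 5] / [7];  Q = [1, 2, 3] / [4]
  Insert 1 (step 5): P = [1, 4, 5] / [2] / [7];  Q = [1, 2, 3] / [4] / [5]
  Insert 3 (step 6): P = [1, 3, 5] / [2, 4] / [7];  Q = [1, 2, 3] / [4, 6] / [5]
  Insert 6 (step 7): P = [1, 3, 5, 6] / [2, 4] / [7];  Q = [1, 2, 3, 7] / [4, 6] / [5]
Final shape: (4, 2, 1).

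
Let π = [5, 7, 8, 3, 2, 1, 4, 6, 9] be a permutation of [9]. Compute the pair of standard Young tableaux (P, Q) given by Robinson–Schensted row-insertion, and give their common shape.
P = [1, 4, 6, 9] / [2, 7, 8] / [3] / [5];  Q = [1, 2, 3, 9] / [4, 7, 8] / [5] / [6];  common shape = (4, 3, 1, 1)

Row-insert the values π_1, π_2, … into P one at a time, bumping the leftmost entry strictly greater than the inserted value down to the next row. The recording tableau Q records, in position (i, j), the step at which that cell was added to P.
  Insert 5 (step 1): P = [5];  Q = [1]
  Insert 7 (step 2): P = [5, 7];  Q = [1, 2]
  Insert 8 (step 3): P = [5, 7, 8];  Q = [1, 2, 3]
  Insert 3 (step 4): P = [3, 7, 8] / [5];  Q = [1, 2, 3] / [4]
  Insert 2 (step 5): P = [2, 7, 8] / [3] / [5];  Q = [1, 2, 3] / [4] / [5]
  Insert 1 (step 6): P = [1, 7, 8] / [2] / [3] / [5];  Q = [1, 2, 3] / [4] / [5] / [6]
  Insert 4 (step 7): P = [1, 4, 8] / [2, 7] / [3] / [5];  Q = [1, 2, 3] / [4, 7] / [5] / [6]
  Insert 6 (step 8): P = [1, 4, 6] / [2, 7, 8] / [3] / [5];  Q = [1, 2, 3] / [4, 7, 8] / [5] / [6]
  Insert 9 (step 9): P = [1, 4, 6, 9] / [2, 7, 8] / [3] / [5];  Q = [1, 2, 3, 9] / [4, 7, 8] / [5] / [6]
Final shape: (4, 3, 1, 1).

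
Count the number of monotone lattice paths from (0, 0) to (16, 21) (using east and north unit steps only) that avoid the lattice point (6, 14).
Number of paths = 12121970190

Total paths from (0, 0) to (16, 21): C(37, 16) = 12875774670. Paths through (6, 14): (paths (0, 0) → (6, 14)) × (paths (6, 14) → (16, 21)) = C(20, 6) · C(17, 10) = 38760 · 19448 = 753804480. Avoidance count = 12875774670 − 753804480 = 12121970190.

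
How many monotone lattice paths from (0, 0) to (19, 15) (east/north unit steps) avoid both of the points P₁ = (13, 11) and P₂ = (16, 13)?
Number of paths = 902752530

Inclusion–exclusion. Total paths: C(34, 19) = 1855967520. Through P₁: C(24, 13)·C(10, 6) = 524190240. Through P₂: C(29, 16)·C(5, 3) = 678639150. Since P₁ is strictly southwest of P₂, a monotone path through both must visit P₁ then P₂; paths through both = C(24, 13)·C(5, 3)·C(5, 3) = 249614400. Avoid both = 1855967520 − 524190240 − 678639150 + 249614400 = 902752530.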